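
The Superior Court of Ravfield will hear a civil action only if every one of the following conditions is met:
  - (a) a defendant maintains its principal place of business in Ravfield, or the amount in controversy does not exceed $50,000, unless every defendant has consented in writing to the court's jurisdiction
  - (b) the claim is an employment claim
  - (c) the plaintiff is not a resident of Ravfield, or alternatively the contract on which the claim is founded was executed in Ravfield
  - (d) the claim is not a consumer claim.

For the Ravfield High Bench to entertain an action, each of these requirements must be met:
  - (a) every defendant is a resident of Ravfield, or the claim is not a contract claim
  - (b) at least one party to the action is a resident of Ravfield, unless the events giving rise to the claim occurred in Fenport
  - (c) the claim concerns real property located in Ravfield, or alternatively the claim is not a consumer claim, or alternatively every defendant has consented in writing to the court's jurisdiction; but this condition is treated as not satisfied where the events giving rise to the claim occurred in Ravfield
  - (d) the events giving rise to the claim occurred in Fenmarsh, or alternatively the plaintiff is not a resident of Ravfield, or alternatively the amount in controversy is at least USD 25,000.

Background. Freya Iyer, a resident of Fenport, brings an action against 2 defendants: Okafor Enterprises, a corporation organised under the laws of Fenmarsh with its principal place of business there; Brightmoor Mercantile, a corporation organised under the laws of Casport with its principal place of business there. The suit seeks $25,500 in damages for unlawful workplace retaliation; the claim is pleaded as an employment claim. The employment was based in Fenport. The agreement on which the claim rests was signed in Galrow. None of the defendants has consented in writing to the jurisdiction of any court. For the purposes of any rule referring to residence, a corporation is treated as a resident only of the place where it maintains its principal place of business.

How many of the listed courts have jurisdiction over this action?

2

The Superior Court of Ravfield:
  (a) The amount in controversy is USD 25,500, within the 50,000 dollars ceiling, so one alternative holds. Satisfied.
  (b) The claim is an employment claim. Condition met.
  (c) The plaintiff resides in Fenport, which is not Ravfield — that alternative is enough. Condition met.
  (d) The claim is an employment claim, not a consumer claim. Met.
  → All conditions met; jurisdiction exists.
The Ravfield High Bench:
  (a) The claim is an employment claim, not a contract claim, so one alternative holds. Met.
  (b) No party resides in Ravfield. However, the operative events occurred in Fenport, so the 'unless' proviso supplies this condition. Met.
  (c) The claim is an employment claim, not a consumer claim — that alternative is enough. The exception is not triggered, since the operative events occurred in Fenport, not Ravfield. Condition met.
  (d) The plaintiff resides in Fenport, which is not Ravfield, so this disjunct is met. Condition met.
  → The court has jurisdiction.
Courts with jurisdiction: the Superior Court of Ravfield, the Ravfield High Bench — 2 in total.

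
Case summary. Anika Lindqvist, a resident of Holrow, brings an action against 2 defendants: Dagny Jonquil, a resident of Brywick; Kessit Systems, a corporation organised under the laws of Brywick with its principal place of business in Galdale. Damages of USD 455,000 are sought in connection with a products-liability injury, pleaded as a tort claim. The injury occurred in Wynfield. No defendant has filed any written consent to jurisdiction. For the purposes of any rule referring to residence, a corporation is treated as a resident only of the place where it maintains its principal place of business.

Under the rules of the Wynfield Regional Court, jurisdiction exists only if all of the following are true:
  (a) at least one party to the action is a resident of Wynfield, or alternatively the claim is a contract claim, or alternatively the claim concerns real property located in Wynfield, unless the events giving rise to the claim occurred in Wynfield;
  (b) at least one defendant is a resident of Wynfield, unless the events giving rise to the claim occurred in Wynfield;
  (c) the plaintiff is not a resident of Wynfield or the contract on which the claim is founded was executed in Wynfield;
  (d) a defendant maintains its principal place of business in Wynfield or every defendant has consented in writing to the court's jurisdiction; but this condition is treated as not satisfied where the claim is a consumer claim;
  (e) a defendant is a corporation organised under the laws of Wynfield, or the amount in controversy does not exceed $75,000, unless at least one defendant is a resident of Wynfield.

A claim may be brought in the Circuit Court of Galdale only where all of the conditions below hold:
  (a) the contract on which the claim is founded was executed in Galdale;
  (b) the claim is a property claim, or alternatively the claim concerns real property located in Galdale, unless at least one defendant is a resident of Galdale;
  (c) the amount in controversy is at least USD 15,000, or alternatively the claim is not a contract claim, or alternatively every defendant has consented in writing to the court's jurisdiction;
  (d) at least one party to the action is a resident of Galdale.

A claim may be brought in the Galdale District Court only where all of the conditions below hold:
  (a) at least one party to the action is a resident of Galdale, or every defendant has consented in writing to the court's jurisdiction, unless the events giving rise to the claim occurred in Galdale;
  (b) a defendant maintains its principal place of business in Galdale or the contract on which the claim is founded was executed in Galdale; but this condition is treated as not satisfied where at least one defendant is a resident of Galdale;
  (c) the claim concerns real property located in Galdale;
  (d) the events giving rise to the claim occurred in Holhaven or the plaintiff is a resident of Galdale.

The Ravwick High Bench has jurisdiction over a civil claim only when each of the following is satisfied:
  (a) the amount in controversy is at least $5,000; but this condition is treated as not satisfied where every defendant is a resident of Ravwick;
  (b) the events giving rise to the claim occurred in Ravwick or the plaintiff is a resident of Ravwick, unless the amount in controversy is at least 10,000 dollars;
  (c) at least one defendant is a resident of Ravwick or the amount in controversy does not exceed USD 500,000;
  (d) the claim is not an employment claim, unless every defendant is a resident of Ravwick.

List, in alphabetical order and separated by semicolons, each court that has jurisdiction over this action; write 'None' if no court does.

The Wynfield Regional Court:
  (a) No party resides in Wynfield; the claim is a tort claim, not a contract claim; the claim does not concern real property — none of the alternatives is met. However, the operative events occurred in Wynfield, so the 'unless' proviso supplies this condition. Met.
  (b) No defendant resides in Wynfield (they reside in Brywick, Galdale). The proviso rescues it, though: the operative events occurred in Wynfield. Met.
  (c) The plaintiff resides in Holrow, which is not Wynfield, so this disjunct is met. Met.
  (d) The corporate defendant(s) have their principal place of business in Galdale, not Wynfield; no such written consent has been filed — every alternative fails. Not met.
  (e) The corporate defendant(s) are organised in Brywick, not Wynfield; the amount in controversy is 455,000 dollars, above the USD 75,000 ceiling — every alternative fails. Nor does the 'unless' clause help: no defendant resides in Wynfield (they reside in Brywick, Galdale). Condition not met.
  → The court lacks jurisdiction.
The Circuit Court of Galdale:
  (a) No contract (and hence no place of execution) is alleged. Not met.
  (b) The claim is a tort claim, not a property claim; the claim does not concern real property — none of the alternatives is met. However, Kessit Systems resides in Galdale, so the 'unless' proviso supplies this condition. Satisfied.
  (c) The amount in controversy is USD 455,000, which meets the $15,000 floor, which satisfies one of the alternatives. Satisfied.
  (d) Kessit Systems resides in Galdale. Condition met.
  → No jurisdiction.
The Galdale District Court:
  (a) Kessit Systems resides in Galdale, so this disjunct is met. Met.
  (b) Kessit Systems has its principal place of business in Galdale, so one alternative holds. However, Kessit Systems resides in Galdale, which falls within the stated exception and so defeats the condition. Fails.
  (c) The claim does not concern real property. Not satisfied.
  (d) The operative events occurred in Wynfield, not Holhaven; the plaintiff resides in Holrow, not Galdale — no alternative holds. Fails.
  → Not every requirement is met — no jurisdiction.
The Ravwick High Bench:
  (a) The amount in controversy is USD 455,000, which meets the 5,000 dollars floor. The exception is not triggered, since the defendants reside as follows — Dagny Jonquil in Brywick, Kessit Systems in Galdale — not all in Ravwick. Condition met.
  (b) The operative events occurred in Wynfield, not Ravwick; the plaintiff resides in Holrow, not Ravwick — no alternative holds. However, the amount in controversy is USD 455,000, which meets the $10,000 floor, so the 'unless' proviso supplies this condition. Met.
  (c) The amount in controversy is USD 455,000, within the 500,000 dollars ceiling — that alternative is enough. Condition met.
  (d) The claim is a tort claim, not an employment claim. Condition met.
  → All conditions met; jurisdiction exists.

the Ravwick High Bench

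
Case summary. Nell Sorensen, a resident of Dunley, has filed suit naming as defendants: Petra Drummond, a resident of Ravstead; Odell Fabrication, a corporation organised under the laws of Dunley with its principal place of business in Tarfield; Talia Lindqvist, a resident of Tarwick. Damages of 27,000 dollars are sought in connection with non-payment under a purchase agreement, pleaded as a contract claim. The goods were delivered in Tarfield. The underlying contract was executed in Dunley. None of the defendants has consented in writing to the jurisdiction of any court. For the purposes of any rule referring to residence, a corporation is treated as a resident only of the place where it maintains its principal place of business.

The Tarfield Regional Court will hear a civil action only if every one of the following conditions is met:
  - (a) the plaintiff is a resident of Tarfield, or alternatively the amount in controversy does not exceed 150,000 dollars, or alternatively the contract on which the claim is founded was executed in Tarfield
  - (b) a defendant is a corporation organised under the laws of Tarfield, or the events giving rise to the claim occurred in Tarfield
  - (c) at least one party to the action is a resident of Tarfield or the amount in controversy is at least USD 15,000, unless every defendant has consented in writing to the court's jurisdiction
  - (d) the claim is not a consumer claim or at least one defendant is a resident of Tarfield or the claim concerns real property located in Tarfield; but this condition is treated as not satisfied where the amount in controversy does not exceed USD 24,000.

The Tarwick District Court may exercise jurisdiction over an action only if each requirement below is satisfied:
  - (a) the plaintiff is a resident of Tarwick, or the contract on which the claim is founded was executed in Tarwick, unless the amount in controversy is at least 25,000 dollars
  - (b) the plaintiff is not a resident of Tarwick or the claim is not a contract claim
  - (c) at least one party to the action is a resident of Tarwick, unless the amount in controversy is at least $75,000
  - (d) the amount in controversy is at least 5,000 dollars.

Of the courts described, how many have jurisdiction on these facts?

The Tarfield Regional Court:
  (a) The amount in controversy is $27,000, within the $150,000 ceiling, so this disjunct is met. Met.
  (b) The operative events occurred in Tarfield, so this disjunct is met. Condition met.
  (c) Odell Fabrication resides in Tarfield, which satisfies one of the alternatives. Satisfied.
  (d) The claim is a contract claim, not a consumer claim — that alternative is enough. And the carve-out is inapplicable — the amount in controversy is USD 27,000, above the 24,000 dollars ceiling. Condition met.
  → All conditions met; jurisdiction exists.
The Tarwick District Court:
  (a) The plaintiff resides in Dunley, not Tarwick; the contract was executed in Dunley, not Tarwick — none of the alternatives is met. But the amount in controversy is 27,000 dollars, which meets the $25,000 floor, and the 'unless' clause therefore excuses the requirement. Condition met.
  (b) The plaintiff resides in Dunley, which is not Tarwick, so one alternative holds. Satisfied.
  (c) Talia Lindqvist resides in Tarwick. Condition met.
  (d) The amount in controversy is 27,000 dollars, which meets the USD 5,000 floor. Condition met.
  → Jurisdiction lies.
Courts with jurisdiction: the Tarfield Regional Court, the Tarwick District Court — 2 in total.

2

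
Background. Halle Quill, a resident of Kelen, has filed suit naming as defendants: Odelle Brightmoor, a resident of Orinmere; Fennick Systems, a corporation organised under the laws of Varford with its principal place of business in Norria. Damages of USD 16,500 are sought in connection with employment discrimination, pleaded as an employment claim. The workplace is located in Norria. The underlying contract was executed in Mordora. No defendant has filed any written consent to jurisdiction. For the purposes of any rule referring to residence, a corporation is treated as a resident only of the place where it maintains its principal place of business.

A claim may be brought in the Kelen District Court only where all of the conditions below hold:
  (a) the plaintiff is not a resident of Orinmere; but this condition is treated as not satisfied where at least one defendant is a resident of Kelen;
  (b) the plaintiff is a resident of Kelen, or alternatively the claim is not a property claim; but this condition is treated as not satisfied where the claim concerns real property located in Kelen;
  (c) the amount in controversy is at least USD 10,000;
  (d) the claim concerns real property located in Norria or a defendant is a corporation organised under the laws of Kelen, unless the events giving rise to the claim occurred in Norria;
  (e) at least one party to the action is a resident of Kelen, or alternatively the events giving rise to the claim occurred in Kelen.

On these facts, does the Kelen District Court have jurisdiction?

Yes

The Kelen District Court:
  (a) The plaintiff resides in Kelen, which is not Orinmere. The exception is not triggered, since no defendant resides in Kelen (they reside in Orinmere, Norria). Met.
  (b) The plaintiff resides in Kelen, which satisfies one of the alternatives. The exception is not triggered, since the claim does not concern real property. Condition met.
  (c) The amount in controversy is $16,500, which meets the $10,000 floor. Condition met.
  (d) The claim does not concern real property; the corporate defendant(s) are organised in Varford, not Kelen — every alternative fails. The proviso rescues it, though: the operative events occurred in Norria. Satisfied.
  (e) Halle Quill resides in Kelen, so this disjunct is met. Condition met.
  → All conditions met; jurisdiction exists.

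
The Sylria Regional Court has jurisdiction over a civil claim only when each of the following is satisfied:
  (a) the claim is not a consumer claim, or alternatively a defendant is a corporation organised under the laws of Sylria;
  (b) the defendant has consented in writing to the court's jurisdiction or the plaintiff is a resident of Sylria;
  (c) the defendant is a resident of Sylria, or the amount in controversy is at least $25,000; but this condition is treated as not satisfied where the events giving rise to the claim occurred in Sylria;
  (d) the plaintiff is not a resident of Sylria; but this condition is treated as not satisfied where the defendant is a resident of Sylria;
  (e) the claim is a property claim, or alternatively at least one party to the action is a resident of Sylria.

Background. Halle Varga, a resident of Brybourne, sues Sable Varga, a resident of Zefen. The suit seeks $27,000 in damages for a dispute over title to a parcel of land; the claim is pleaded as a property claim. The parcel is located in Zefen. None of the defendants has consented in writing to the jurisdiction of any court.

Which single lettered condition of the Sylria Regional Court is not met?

The Sylria Regional Court:
  (a) The claim is a property claim, not a consumer claim — that alternative is enough. Condition met.
  (b) No such written consent has been filed; the plaintiff resides in Brybourne, not Sylria — no alternative holds. Not satisfied.
  (c) The amount in controversy is USD 27,000, which meets the $25,000 floor, so this disjunct is met. And the carve-out is inapplicable — the operative events occurred in Zefen, not Sylria. Met.
  (d) The plaintiff resides in Brybourne, which is not Sylria. And the carve-out is inapplicable — the defendant resides in Zefen, not Sylria. Condition met.
  (e) The claim is a property claim, so one alternative holds. Satisfied.
Only condition (b) fails.

(b)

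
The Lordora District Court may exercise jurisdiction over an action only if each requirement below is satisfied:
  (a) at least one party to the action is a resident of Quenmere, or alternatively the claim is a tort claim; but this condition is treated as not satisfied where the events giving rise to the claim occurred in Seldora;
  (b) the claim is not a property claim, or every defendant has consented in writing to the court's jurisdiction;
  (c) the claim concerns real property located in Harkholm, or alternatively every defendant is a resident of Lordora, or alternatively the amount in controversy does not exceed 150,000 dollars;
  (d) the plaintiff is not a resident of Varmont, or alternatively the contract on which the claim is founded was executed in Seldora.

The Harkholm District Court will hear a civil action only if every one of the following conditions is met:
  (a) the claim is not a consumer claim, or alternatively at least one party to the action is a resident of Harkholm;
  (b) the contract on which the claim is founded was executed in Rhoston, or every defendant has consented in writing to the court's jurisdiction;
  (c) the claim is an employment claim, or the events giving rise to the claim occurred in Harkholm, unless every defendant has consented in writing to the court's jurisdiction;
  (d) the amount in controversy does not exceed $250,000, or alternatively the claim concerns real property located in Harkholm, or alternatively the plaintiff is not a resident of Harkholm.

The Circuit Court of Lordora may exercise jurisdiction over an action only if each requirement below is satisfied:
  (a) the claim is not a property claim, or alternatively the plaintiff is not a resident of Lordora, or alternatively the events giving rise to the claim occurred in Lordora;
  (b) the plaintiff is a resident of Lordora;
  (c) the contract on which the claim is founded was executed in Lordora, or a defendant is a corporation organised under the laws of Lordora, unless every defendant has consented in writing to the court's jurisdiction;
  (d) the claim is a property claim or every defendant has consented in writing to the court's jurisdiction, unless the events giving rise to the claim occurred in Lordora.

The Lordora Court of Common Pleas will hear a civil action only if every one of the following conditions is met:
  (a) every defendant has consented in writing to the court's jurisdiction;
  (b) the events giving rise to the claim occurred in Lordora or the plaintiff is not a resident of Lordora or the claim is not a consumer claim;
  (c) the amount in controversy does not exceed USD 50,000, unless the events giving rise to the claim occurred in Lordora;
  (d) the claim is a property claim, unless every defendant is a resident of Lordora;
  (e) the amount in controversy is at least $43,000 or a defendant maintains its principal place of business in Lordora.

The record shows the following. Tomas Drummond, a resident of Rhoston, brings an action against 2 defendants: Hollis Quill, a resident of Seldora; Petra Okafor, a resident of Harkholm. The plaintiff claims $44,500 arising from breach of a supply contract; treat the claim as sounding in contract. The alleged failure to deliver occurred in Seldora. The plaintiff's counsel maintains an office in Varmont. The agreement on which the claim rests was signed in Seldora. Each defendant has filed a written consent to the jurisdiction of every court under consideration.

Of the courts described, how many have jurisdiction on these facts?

The Lordora District Court:
  (a) No party resides in Quenmere; the claim is a contract claim, not a tort claim — none of the alternatives is met. Condition not met.
  (b) The claim is a contract claim, not a property claim, so one alternative holds. Met.
  (c) The amount in controversy is 44,500 dollars, within the $150,000 ceiling, so one alternative holds. Met.
  (d) The plaintiff resides in Rhoston, which is not Varmont — that alternative is enough. Met.
  → Not every requirement is met — no jurisdiction.
The Harkholm District Court:
  (a) The claim is a contract claim, not a consumer claim, so one alternative holds. Satisfied.
  (b) Every defendant has filed written consent, so one alternative holds. Satisfied.
  (c) The claim is a contract claim, not an employment claim; the operative events occurred in Seldora, not Harkholm — no alternative holds. But every defendant has filed written consent, and the 'unless' clause therefore excuses the requirement. Met.
  (d) The amount in controversy is $44,500, within the $250,000 ceiling — that alternative is enough. Met.
  → All conditions met; jurisdiction exists.
The Circuit Court of Lordora:
  (a) The claim is a contract claim, not a property claim, so one alternative holds. Condition met.
  (b) The plaintiff resides in Rhoston, not Lordora. Fails.
  (c) The contract was executed in Seldora, not Lordora; no defendant is a corporation — every alternative fails. However, every defendant has filed written consent, so the 'unless' proviso supplies this condition. Satisfied.
  (d) Every defendant has filed written consent, which satisfies one of the alternatives. Condition met.
  → The court lacks jurisdiction.
The Lordora Court of Common Pleas:
  (a) Every defendant has filed written consent. Met.
  (b) The plaintiff resides in Rhoston, which is not Lordora, so this disjunct is met. Condition met.
  (c) The amount in controversy is $44,500, within the $50,000 ceiling. Satisfied.
  (d) The claim is a contract claim, not a property claim. And the defendants reside as follows — Hollis Quill in Seldora, Petra Okafor in Harkholm — not all in Lordora, so the proviso does not save it. Fails.
  (e) The amount in controversy is USD 44,500, which meets the $43,000 floor, so this disjunct is met. Met.
  → At least one condition fails; no jurisdiction.
Courts with jurisdiction: the Harkholm District Court — 1 in total.

1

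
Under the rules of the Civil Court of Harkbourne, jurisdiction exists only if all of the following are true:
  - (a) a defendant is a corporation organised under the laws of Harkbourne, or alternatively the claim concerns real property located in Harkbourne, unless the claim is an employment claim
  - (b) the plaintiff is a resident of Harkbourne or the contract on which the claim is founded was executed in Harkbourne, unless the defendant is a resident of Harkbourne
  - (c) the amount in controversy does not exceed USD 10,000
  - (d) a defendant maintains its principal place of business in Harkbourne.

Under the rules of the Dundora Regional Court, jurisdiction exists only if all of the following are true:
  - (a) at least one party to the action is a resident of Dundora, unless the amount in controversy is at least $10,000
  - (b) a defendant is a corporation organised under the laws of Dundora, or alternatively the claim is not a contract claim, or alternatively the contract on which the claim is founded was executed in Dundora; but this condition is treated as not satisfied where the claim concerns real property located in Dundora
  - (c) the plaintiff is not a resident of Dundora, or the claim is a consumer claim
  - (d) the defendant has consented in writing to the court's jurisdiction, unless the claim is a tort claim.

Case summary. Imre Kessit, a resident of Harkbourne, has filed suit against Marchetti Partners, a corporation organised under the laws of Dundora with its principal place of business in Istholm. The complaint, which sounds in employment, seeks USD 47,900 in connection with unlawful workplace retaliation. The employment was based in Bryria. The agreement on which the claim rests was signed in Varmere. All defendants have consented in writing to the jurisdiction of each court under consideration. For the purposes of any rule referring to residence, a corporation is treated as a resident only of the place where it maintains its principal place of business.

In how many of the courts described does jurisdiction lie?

1

The Civil Court of Harkbourne:
  (a) The corporate defendant(s) are organised in Dundora, not Harkbourne; the claim does not concern real property — none of the alternatives is met. The proviso rescues it, though: the claim is an employment claim. Condition met.
  (b) The plaintiff resides in Harkbourne, so this disjunct is met. Condition met.
  (c) The amount in controversy is USD 47,900, above the USD 10,000 ceiling. Condition not met.
  (d) The corporate defendant(s) have their principal place of business in Istholm, not Harkbourne. Condition not met.
  → No jurisdiction.
The Dundora Regional Court:
  (a) No party resides in Dundora. However, the amount in controversy is $47,900, which meets the $10,000 floor, so the 'unless' proviso supplies this condition. Condition met.
  (b) Marchetti Partners is organised under the laws of Dundora, so one alternative holds. And the carve-out is inapplicable — the claim does not concern real property. Met.
  (c) The plaintiff resides in Harkbourne, which is not Dundora — that alternative is enough. Satisfied.
  (d) Every defendant has filed written consent. Satisfied.
  → The court has jurisdiction.
Courts with jurisdiction: the Dundora Regional Court — 1 in total.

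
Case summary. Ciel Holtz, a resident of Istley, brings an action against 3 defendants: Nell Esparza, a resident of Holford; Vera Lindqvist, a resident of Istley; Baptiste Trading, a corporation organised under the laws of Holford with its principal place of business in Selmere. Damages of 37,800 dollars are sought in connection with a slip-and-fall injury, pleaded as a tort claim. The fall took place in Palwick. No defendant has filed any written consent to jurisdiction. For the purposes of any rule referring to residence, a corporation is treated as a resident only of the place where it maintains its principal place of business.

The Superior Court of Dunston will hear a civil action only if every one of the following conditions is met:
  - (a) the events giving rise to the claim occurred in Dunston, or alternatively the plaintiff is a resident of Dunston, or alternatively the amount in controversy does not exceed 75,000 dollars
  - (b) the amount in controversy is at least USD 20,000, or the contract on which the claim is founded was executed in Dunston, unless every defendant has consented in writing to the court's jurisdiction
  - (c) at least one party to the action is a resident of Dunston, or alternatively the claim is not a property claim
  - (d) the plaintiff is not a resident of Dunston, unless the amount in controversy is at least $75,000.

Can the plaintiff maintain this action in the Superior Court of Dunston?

The Superior Court of Dunston:
  (a) The amount in controversy is 37,800 dollars, within the USD 75,000 ceiling — that alternative is enough. Condition met.
  (b) The amount in controversy is 37,800 dollars, which meets the 20,000 dollars floor — that alternative is enough. Met.
  (c) The claim is a tort claim, not a property claim, so one alternative holds. Met.
  (d) The plaintiff resides in Istley, which is not Dunston. Condition met.
  → Every requirement is satisfied — jurisdiction.

Yes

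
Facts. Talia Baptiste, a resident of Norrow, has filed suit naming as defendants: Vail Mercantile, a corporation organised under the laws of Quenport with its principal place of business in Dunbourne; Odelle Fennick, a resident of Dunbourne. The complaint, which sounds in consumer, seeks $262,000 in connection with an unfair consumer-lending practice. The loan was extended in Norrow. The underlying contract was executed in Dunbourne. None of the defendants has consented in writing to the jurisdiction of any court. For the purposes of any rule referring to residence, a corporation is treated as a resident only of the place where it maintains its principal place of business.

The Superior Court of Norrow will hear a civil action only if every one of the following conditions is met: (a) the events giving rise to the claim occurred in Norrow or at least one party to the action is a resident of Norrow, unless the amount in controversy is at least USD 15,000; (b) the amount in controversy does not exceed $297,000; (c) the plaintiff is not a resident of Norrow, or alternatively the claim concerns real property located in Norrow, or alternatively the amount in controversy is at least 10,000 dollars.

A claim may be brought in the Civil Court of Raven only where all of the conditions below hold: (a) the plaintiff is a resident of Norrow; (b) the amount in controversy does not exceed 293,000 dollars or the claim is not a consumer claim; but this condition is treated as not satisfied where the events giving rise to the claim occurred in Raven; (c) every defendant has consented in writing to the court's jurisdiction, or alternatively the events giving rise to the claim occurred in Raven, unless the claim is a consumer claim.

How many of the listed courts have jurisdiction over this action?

2

The Superior Court of Norrow:
  (a) The operative events occurred in Norrow, so one alternative holds. Met.
  (b) The amount in controversy is 262,000 dollars, within the $297,000 ceiling. Condition met.
  (c) The amount in controversy is USD 262,000, which meets the $10,000 floor — that alternative is enough. Condition met.
  → The court has jurisdiction.
The Civil Court of Raven:
  (a) The plaintiff resides in Norrow. Met.
  (b) The amount in controversy is 262,000 dollars, within the 293,000 dollars ceiling — that alternative is enough. The exception is not triggered, since the operative events occurred in Norrow, not Raven. Satisfied.
  (c) No such written consent has been filed; the operative events occurred in Norrow, not Raven — every alternative fails. However, the claim is a consumer claim, so the 'unless' proviso supplies this condition. Satisfied.
  → All conditions met; jurisdiction exists.
Courts with jurisdiction: the Superior Court of Norrow, the Civil Court of Raven — 2 in total.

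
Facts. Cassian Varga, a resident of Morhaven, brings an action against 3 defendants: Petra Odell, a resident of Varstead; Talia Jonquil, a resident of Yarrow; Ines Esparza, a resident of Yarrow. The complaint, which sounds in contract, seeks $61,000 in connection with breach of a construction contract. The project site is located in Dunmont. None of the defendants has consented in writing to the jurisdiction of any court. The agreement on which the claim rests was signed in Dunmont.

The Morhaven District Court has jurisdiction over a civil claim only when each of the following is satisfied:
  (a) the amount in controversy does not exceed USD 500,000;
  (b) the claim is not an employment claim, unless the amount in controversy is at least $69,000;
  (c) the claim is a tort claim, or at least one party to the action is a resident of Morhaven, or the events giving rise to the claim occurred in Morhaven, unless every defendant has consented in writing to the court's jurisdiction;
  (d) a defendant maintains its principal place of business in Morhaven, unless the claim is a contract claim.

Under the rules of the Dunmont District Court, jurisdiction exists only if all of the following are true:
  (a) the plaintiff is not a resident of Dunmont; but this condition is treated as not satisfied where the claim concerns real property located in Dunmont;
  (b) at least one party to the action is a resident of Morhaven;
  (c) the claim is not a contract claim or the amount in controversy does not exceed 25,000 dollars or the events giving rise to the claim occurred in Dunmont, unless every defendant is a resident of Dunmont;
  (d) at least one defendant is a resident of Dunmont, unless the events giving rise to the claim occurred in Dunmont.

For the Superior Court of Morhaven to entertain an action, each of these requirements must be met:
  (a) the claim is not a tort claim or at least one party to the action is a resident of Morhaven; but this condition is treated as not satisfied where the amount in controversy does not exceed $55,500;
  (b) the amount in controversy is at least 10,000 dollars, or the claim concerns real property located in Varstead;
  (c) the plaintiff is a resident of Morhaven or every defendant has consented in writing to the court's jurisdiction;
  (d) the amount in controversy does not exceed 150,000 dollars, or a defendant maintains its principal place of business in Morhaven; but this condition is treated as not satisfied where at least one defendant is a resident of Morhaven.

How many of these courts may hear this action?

3

The Morhaven District Court:
  (a) The amount in controversy is 61,000 dollars, within the 500,000 dollars ceiling. Condition met.
  (b) The claim is a contract claim, not an employment claim. Met.
  (c) Cassian Varga resides in Morhaven — that alternative is enough. Condition met.
  (d) No defendant is a corporation. The proviso rescues it, though: the claim is a contract claim. Condition met.
  → Every requirement is satisfied — jurisdiction.
The Dunmont District Court:
  (a) The plaintiff resides in Morhaven, which is not Dunmont. And the carve-out is inapplicable — the claim does not concern real property. Met.
  (b) Cassian Varga resides in Morhaven. Condition met.
  (c) The operative events occurred in Dunmont, so one alternative holds. Condition met.
  (d) No defendant resides in Dunmont (they reside in Varstead, Yarrow, Yarrow). However, the operative events occurred in Dunmont, so the 'unless' proviso supplies this condition. Met.
  → Every requirement is satisfied — jurisdiction.
The Superior Court of Morhaven:
  (a) The claim is a contract claim, not a tort claim — that alternative is enough. The exception is not triggered, since the amount in controversy is $61,000, above the USD 55,500 ceiling. Condition met.
  (b) The amount in controversy is 61,000 dollars, which meets the 10,000 dollars floor — that alternative is enough. Condition met.
  (c) The plaintiff resides in Morhaven, so this disjunct is met. Condition met.
  (d) The amount in controversy is USD 61,000, within the $150,000 ceiling, so this disjunct is met. The exception is not triggered, since no defendant resides in Morhaven (they reside in Varstead, Yarrow, Yarrow). Met.
  → All conditions met; jurisdiction exists.
Courts with jurisdiction: the Morhaven District Court, the Dunmont District Court, the Superior Court of Morhaven — 3 in total.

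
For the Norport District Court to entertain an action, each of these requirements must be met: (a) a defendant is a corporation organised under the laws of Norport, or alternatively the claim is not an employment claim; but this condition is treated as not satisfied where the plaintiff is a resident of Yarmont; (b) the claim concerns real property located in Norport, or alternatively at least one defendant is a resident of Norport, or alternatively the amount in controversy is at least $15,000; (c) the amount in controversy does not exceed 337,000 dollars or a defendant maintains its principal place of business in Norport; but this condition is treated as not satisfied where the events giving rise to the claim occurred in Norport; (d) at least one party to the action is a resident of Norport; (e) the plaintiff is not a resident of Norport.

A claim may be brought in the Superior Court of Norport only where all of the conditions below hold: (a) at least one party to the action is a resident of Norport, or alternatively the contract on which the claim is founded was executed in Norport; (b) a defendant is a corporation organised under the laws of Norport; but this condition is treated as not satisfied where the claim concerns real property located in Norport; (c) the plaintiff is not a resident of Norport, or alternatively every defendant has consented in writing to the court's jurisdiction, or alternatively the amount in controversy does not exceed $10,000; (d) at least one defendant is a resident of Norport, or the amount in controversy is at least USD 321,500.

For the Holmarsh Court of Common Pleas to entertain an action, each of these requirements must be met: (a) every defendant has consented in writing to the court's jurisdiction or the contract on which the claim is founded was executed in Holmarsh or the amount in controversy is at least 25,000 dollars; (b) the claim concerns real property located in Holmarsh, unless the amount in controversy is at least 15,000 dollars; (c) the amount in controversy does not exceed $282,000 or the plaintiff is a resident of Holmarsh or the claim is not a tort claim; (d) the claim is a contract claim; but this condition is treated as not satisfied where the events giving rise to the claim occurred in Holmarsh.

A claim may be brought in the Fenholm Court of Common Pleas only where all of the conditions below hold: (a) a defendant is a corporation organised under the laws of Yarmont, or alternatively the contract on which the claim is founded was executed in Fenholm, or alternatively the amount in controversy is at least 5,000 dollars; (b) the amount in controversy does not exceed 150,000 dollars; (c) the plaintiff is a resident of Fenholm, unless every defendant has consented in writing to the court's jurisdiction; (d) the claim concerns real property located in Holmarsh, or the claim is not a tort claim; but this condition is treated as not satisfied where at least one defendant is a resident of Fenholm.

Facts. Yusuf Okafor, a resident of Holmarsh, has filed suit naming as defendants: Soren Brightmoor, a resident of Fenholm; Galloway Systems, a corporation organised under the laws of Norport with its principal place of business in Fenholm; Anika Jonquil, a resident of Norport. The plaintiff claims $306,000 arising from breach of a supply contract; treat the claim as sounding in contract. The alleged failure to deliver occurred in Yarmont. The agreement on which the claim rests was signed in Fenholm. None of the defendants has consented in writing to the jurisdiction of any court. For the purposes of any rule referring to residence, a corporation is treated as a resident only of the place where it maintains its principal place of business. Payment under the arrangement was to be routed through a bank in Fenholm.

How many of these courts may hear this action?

3

The Norport District Court:
  (a) Galloway Systems is organised under the laws of Norport, so one alternative holds. The carve-out does not apply: the plaintiff resides in Holmarsh, not Yarmont. Satisfied.
  (b) Anika Jonquil resides in Norport, so one alternative holds. Satisfied.
  (c) The amount in controversy is USD 306,000, within the 337,000 dollars ceiling — that alternative is enough. The exception is not triggered, since the operative events occurred in Yarmont, not Norport. Satisfied.
  (d) Anika Jonquil resides in Norport. Met.
  (e) The plaintiff resides in Holmarsh, which is not Norport. Satisfied.
  → All conditions met; jurisdiction exists.
The Superior Court of Norport:
  (a) Anika Jonquil resides in Norport, so this disjunct is met. Condition met.
  (b) Galloway Systems is organised under the laws of Norport. The exception is not triggered, since the claim does not concern real property. Condition met.
  (c) The plaintiff resides in Holmarsh, which is not Norport, so this disjunct is met. Condition met.
  (d) Anika Jonquil resides in Norport, so this disjunct is met. Condition met.
  → The court has jurisdiction.
The Holmarsh Court of Common Pleas:
  (a) The amount in controversy is $306,000, which meets the 25,000 dollars floor, so this disjunct is met. Satisfied.
  (b) The claim does not concern real property. However, the amount in controversy is 306,000 dollars, which meets the $15,000 floor, so the 'unless' proviso supplies this condition. Condition met.
  (c) The plaintiff resides in Holmarsh, so this disjunct is met. Met.
  (d) The claim is a contract claim. The carve-out does not apply: the operative events occurred in Yarmont, not Holmarsh. Met.
  → Jurisdiction lies.
The Fenholm Court of Common Pleas:
  (a) The contract was executed in Fenholm, which satisfies one of the alternatives. Met.
  (b) The amount in controversy is USD 306,000, above the 150,000 dollars ceiling. Condition not met.
  (c) The plaintiff resides in Holmarsh, not Fenholm. Nor does the 'unless' clause help: no such written consent has been filed. Condition not met.
  (d) The claim is a contract claim, not a tort claim, so one alternative holds. But the carve-out bites: Soren Brightmoor resides in Fenholm. Condition not met.
  → At least one condition fails; no jurisdiction.
Courts with jurisdiction: the Norport District Court, the Superior Court of Norport, the Holmarsh Court of Common Pleas — 3 in total.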